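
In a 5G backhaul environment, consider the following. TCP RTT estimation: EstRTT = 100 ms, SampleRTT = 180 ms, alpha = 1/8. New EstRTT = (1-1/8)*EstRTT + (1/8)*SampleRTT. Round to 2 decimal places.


Given: EstRTT = 100 ms, SampleRTT = 180 ms, alpha = 1/8
New EstRTT = (1 - alpha) * EstRTT + alpha * SampleRTT
(7/8) * 100 = 87.5
(1/8) * 180 = 22.5
New EstRTT = 87.5 + 22.5 = 110 ms -> 110.00 ms (2 dp)

110.00


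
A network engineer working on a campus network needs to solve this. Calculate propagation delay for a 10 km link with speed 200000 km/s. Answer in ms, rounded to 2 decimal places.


Given: distance = 10 km, speed = 200000 km/s
Delay = distance / speed = 10 / 200000 seconds
Delay in ms = 10 * 1000 / 200000
Delay = 0.0500 ms
Rounded to 2 dp = 0.05 ms

0.05


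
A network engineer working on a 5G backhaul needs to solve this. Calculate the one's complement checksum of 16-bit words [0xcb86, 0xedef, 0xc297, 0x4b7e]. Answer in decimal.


Given words: [0xcb86, 0xedef, 0xc297, 0x4b7e]
Step 1: Sum all words
Raw sum = 52102 + 60911 + 49815 + 19326 = 182154
Step 2: Fold carry: (51082 + 2) = 51084
One's complement = ~51084 & 0xFFFF = 14451

14451


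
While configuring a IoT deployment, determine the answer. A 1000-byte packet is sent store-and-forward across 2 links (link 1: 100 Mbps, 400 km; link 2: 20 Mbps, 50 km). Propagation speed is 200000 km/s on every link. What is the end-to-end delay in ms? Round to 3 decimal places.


Packet = 1000 bytes = 8000 bits. Store-and-forward: sum (t_trans + t_prop) per link.
Link 1: t_trans = 8000/(100*10^6) s = 0.0800 ms; t_prop = 400/200000 s = 2.0000 ms; subtotal = 2.0800 ms
Link 2: t_trans = 8000/(20*10^6) s = 0.4000 ms; t_prop = 50/200000 s = 0.2500 ms; subtotal = 0.6500 ms
End-to-end = 2.0800 + 0.6500 = 2.7300 ms -> 2.730 ms (3 dp)

2.730


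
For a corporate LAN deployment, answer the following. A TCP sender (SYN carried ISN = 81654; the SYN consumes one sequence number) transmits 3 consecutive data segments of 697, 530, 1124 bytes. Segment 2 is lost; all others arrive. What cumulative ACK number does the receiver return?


SYN uses sequence number 81654; first data byte = ISN + 1 = 81655.
Segment 1: SEQ = 81655, len = 697 B, covers [81655, 82351]
Segment 2: SEQ = 82352, len = 530 B, covers [82352, 82881] [LOST]
Segment 3: SEQ = 82882, len = 1124 B, covers [82882, 84005]
In-order data received: bytes [81655, 82351] (segments 1..1).
Segment 2 missing -> gap begins at byte 82352; later segments buffered out of order.
Cumulative ACK = next expected in-order byte = 81655 + 697 = 82352

82352


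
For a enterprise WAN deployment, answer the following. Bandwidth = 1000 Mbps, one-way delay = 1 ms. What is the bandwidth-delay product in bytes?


Given: bandwidth = 1000 Mbps, delay = 1 ms
BDP in bits = 1000 * 10^6 * 1 / 1000
BDP in bits = 1000000
BDP in bytes = 1000000 / 8 = 125000

125000


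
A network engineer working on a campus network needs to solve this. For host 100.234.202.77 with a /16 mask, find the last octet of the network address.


Given: IP = 100.234.202.77, prefix = /16
Subnet mask = 255.255.0.0
Last octet of IP: 77
Last octet of mask: 0
Network last octet = 77 AND 0 = 0

0


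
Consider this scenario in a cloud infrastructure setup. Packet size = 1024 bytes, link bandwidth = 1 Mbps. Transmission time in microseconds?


Given: packet = 1024 bytes, bandwidth = 1 Mbps
Packet in bits = 1024 * 8 = 8192 bits
Bandwidth = 1 * 10^6 = 1000000 bps
Time = 8192 / 1000000 seconds
Time in us = 8192 * 10^6 / 1000000 = 8192

8192


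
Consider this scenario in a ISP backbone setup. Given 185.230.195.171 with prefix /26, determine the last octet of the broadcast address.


Given: IP = 185.230.195.171, prefix = /26
Host bits = 32 - 26 = 6
Network last octet = 171 AND mask = 128
Host part size = 2^6 - 1 = 63
Broadcast last octet = 128 OR 63 = 191

191


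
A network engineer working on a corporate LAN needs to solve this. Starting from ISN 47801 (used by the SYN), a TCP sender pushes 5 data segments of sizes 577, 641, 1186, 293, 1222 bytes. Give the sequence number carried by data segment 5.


The SYN occupies sequence number ISN = 47801, so the first data byte is ISN + 1 = 47802.
SEQ of data segment i = (ISN + 1) + sum of payload sizes of segments 1..i-1.
Segment 1: SEQ = 47802, payload = 577 bytes
Segment 2: SEQ = 48379, payload = 641 bytes
Segment 3: SEQ = 49020, payload = 1186 bytes
Segment 4: SEQ = 50206, payload = 293 bytes
Segment 5: SEQ = 50499, payload = 1222 bytes
SEQ of segment 5 = 47802 + 577 + 641 + 1186 + 293 = 50499

50499


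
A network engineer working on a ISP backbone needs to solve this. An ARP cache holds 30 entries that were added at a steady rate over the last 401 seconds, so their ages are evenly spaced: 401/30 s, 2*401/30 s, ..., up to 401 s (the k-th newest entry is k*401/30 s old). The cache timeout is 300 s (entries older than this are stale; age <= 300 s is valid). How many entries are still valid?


Ages are k * 401/30 s for k = 1..30 (spacing = 13.3667 s).
Entry k is valid iff k * 401/30 <= 300 iff k <= 30 * 300 / 401 = 22.4439
n_valid = floor(22.4439) = 22
(n_stale = 30 - 22 = 8)

22


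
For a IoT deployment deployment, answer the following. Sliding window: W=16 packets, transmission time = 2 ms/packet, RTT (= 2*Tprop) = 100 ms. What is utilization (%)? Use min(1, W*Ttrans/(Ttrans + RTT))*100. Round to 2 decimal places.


Given: W = 16, Ttrans = 2 ms, RTT = 100 ms (= 2 * Tprop, Tprop = 50 ms)
Cycle time = Ttrans + RTT = 2 + 100 = 102 ms (first packet sent until its ACK returns)
W * Ttrans = 16 * 2 = 32 ms of sending per cycle
W * Ttrans / (Ttrans + RTT) = 32 / 102 = 0.313725
U = min(1, 0.313725) = 0.313725
U% = 31.37%

31.37


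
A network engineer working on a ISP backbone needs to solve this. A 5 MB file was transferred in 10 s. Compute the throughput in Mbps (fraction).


Given: file = 5 MB, time = 10 s
File in Mb = 5 * 8 = 40 Mb
Throughput = 40 / 10 Mbps
Throughput = 4 Mbps

4


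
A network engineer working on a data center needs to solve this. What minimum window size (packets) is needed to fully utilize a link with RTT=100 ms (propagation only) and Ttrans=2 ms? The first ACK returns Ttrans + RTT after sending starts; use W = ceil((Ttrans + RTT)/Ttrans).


Given: Ttrans = 2 ms, RTT = 100 ms (= 2 * Tprop, Tprop = 50 ms)
Time until first ACK returns = Ttrans + RTT = 2 + 100 = 102 ms
Need W * Ttrans >= Ttrans + RTT  ->  W >= (Ttrans + RTT) / Ttrans
(Ttrans + RTT) / Ttrans = 102 / 2 = 51
W_min = ceil(51) = 51

51


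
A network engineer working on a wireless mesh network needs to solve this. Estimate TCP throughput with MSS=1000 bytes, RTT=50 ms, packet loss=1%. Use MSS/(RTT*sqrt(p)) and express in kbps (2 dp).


Given: MSS = 1000 bytes, RTT = 50 ms, loss = 1%
RTT in seconds = 50 / 1000 = 0.05
Loss rate = 1% = 0.01
sqrt(loss) = sqrt(0.01) = 0.1
Throughput (bytes/s) = 1000 / (0.05 * 0.1) = 200000.0000
Throughput (kbps) = 200000.0000 * 8 / 1000 = 1600.000000 -> 1600.00 kbps (2 dp)

1600.00


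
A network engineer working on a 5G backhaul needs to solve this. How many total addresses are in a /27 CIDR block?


Given: CIDR prefix /27
Host bits = 32 - 27 = 5
Total addresses = 2^5 = 32

32


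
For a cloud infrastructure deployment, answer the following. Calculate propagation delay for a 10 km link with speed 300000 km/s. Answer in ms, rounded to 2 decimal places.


Given: distance = 10 km, speed = 300000 km/s
Delay = distance / speed = 10 / 300000 seconds
Delay in ms = 10 * 1000 / 300000
Delay = 0.0333 ms
Rounded to 2 dp = 0.03 ms

0.03


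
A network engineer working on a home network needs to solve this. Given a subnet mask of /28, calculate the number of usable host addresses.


Given: subnet mask /28
Host bits = 32 - 28 = 4
Total addresses = 2^4 = 16
Usable hosts = 16 - 2 (network + broadcast) = 14

14


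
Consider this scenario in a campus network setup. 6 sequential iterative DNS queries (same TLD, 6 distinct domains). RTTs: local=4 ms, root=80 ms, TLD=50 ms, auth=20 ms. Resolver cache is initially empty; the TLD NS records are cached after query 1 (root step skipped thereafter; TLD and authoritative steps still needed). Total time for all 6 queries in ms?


Lookup 1 (cold cache): local + root + TLD + auth = 4 + 80 + 50 + 20 = 154 ms
Lookups 2..6 (TLD NS cached -> skip root; new domain -> still ask TLD and auth): local + TLD + auth = 4 + 50 + 20 = 74 ms each
Remaining 5 lookups: 5 * 74 = 370 ms
Total = 154 + 370 = 524 ms

524


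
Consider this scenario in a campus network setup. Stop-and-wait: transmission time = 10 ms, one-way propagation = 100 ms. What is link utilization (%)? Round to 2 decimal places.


Given: Ttrans = 10 ms, Tprop = 100 ms
RTT = 2 * Tprop = 2 * 100 = 200 ms
U = Ttrans / (Ttrans + RTT)
U = 10 / (10 + 200)
U = 10 / 210 = 0.047619
U% = 4.76%

4.76


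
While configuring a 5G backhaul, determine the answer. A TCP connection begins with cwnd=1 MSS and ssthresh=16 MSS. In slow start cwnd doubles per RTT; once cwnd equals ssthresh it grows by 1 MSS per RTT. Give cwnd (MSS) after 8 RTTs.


RTT 0: cwnd = 1 MSS (initial)
RTT 1: cwnd = 2 MSS (slow start, doubled)
RTT 2: cwnd = 4 MSS (slow start, doubled)
RTT 3: cwnd = 8 MSS (slow start, doubled)
RTT 4: cwnd = 16 MSS (slow start, doubled)
RTT 5: cwnd = 17 MSS (congestion avoidance, +1)
RTT 6: cwnd = 18 MSS (congestion avoidance, +1)
RTT 7: cwnd = 19 MSS (congestion avoidance, +1)
RTT 8: cwnd = 20 MSS (congestion avoidance, +1)

20


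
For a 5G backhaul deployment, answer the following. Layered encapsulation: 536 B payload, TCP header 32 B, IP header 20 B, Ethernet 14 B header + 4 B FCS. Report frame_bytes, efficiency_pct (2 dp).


TCP segment = 536 + 32 = 568 B
IP packet = 568 + 20 = 588 B
Ethernet frame = 588 + 14 + 4 = 606 B
Efficiency = app / frame = 536 / 606 = 0.884488 = 88.4488% -> 88.45% (2 dp)

606, 88.45


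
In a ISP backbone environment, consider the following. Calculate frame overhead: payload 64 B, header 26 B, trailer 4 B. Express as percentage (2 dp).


Given: payload = 64 B, header = 26 B, trailer = 4 B
Overhead bytes = header + trailer = 26 + 4 = 30
Total frame = payload + overhead = 64 + 30 = 94
Overhead % = 30 / 94 * 100 = 31.9149% -> 31.91% (2 dp)

31.91


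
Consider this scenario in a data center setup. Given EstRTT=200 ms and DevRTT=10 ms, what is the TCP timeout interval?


Given: EstRTT = 200 ms, DevRTT = 10 ms
Timeout = EstRTT + 4 * DevRTT
4 * DevRTT = 4 * 10 = 40
Timeout = 200 + 40 = 240 ms

240


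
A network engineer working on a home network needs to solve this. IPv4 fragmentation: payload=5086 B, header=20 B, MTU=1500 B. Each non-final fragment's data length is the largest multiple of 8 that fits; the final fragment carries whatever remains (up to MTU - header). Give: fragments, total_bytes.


Max data per non-final fragment = floor((MTU - header)/8)*8 = floor((1500 - 20)/8)*8 = floor(1480/8)*8 = 1480 B
Final fragment needs no 8-byte alignment: it can carry up to MTU - header = 1480 B
Non-final fragments needed = ceil((payload - 1480) / 1480) = ceil(3606/1480) = ceil(2.4365) = 3
Number of fragments = 3 + 1 = 4
Fragment sizes (data): 3 * 1480 B + 646 B (last, 646 <= 1480 OK)
Total bytes sent = payload + n_frags * header = 5086 + 4*20 = 5086 + 80 = 5166 B

4, 5166


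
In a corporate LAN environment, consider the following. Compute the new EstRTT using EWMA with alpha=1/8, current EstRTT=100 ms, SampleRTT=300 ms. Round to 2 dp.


Given: EstRTT = 100 ms, SampleRTT = 300 ms, alpha = 1/8
New EstRTT = (1 - alpha) * EstRTT + alpha * SampleRTT
(7/8) * 100 = 87.5
(1/8) * 300 = 37.5
New EstRTT = 87.5 + 37.5 = 125 ms -> 125.00 ms (2 dp)

125.00


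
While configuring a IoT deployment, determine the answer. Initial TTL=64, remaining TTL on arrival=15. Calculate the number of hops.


Given: initial TTL = 64, received TTL = 15
Hops = initial TTL - received TTL
Hops = 64 - 15 = 49

49


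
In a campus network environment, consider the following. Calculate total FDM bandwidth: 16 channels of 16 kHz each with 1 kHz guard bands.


Given: 16 channels, 16 kHz each, guard = 1 kHz
Channel bandwidth = 16 * 16 = 256 kHz
Guard bands = 15 gaps * 1 kHz = 15 kHz
Total = 256 + 15 = 271 kHz

271


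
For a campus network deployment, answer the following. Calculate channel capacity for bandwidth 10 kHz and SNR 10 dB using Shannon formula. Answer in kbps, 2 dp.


Given: B = 10 kHz, SNR = 10 dB
SNR linear = 10^(10/10) = 10
1 + SNR = 11
log2(11) = 3.4594316186
C = 10 * 1000 * 3.4594316186 = 34594.3162 bps
C = 34.594316 kbps -> 34.59 kbps (2 dp)

34.59


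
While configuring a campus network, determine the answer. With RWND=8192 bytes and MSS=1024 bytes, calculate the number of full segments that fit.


Given: RWND = 8192 bytes, MSS = 1024 bytes
Full segments = floor(RWND / MSS)
Full segments = floor(8192 / 1024)
Full segments = floor(8.0) = 8

8


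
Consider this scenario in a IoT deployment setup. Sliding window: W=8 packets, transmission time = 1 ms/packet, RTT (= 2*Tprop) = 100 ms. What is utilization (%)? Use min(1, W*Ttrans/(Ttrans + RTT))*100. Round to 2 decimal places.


Given: W = 8, Ttrans = 1 ms, RTT = 100 ms (= 2 * Tprop, Tprop = 50 ms)
Cycle time = Ttrans + RTT = 1 + 100 = 101 ms (first packet sent until its ACK returns)
W * Ttrans = 8 * 1 = 8 ms of sending per cycle
W * Ttrans / (Ttrans + RTT) = 8 / 101 = 0.079208
U = min(1, 0.079208) = 0.079208
U% = 7.92%

7.92


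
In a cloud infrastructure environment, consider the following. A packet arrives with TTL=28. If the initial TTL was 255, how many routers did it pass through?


Given: initial TTL = 255, received TTL = 28
Hops = initial TTL - received TTL
Hops = 255 - 28 = 227

227


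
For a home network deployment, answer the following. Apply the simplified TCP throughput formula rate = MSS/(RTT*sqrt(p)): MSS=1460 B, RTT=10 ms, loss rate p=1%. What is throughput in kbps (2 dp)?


Given: MSS = 1460 bytes, RTT = 10 ms, loss = 1%
RTT in seconds = 10 / 1000 = 0.01
Loss rate = 1% = 0.01
sqrt(loss) = sqrt(0.01) = 0.1
Throughput (bytes/s) = 1460 / (0.01 * 0.1) = 1460000.0000
Throughput (kbps) = 1460000.0000 * 8 / 1000 = 11680.000000 -> 11680.00 kbps (2 dp)

11680.00


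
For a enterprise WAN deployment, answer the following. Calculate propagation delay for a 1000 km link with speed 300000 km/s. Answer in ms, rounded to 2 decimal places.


Given: distance = 1000 km, speed = 300000 km/s
Delay = distance / speed = 1000 / 300000 seconds
Delay in ms = 1000 * 1000 / 300000
Delay = 3.3333 ms
Rounded to 2 dp = 3.33 ms

3.33


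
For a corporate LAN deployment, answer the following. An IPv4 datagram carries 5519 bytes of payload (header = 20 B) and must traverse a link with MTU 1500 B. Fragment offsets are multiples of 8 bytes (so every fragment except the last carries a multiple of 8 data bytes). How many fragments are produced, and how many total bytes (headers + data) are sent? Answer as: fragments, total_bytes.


Max data per non-final fragment = floor((MTU - header)/8)*8 = floor((1500 - 20)/8)*8 = floor(1480/8)*8 = 1480 B
Final fragment needs no 8-byte alignment: it can carry up to MTU - header = 1480 B
Non-final fragments needed = ceil((payload - 1480) / 1480) = ceil(4039/1480) = ceil(2.7291) = 3
Number of fragments = 3 + 1 = 4
Fragment sizes (data): 3 * 1480 B + 1079 B (last, 1079 <= 1480 OK)
Total bytes sent = payload + n_frags * header = 5519 + 4*20 = 5519 + 80 = 5599 B

4, 5599


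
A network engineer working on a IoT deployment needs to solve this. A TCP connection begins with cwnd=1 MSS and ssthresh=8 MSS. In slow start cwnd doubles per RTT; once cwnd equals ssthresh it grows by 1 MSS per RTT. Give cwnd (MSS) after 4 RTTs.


RTT 0: cwnd = 1 MSS (initial)
RTT 1: cwnd = 2 MSS (slow start, doubled)
RTT 2: cwnd = 4 MSS (slow start, doubled)
RTT 3: cwnd = 8 MSS (slow start, doubled)
RTT 4: cwnd = 9 MSS (congestion avoidance, +1)

9


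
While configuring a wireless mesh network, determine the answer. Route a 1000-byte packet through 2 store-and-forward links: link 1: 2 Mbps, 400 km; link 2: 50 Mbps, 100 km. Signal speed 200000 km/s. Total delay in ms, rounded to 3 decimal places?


Packet = 1000 bytes = 8000 bits. Store-and-forward: sum (t_trans + t_prop) per link.
Link 1: t_trans = 8000/(2*10^6) s = 4.0000 ms; t_prop = 400/200000 s = 2.0000 ms; subtotal = 6.0000 ms
Link 2: t_trans = 8000/(50*10^6) s = 0.1600 ms; t_prop = 100/200000 s = 0.5000 ms; subtotal = 0.6600 ms
End-to-end = 6.0000 + 0.6600 = 6.6600 ms -> 6.660 ms (3 dp)

6.660


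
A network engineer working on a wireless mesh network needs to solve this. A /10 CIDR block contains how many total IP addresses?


Given: CIDR prefix /10
Host bits = 32 - 10 = 22
Total addresses = 2^22 = 4194304

4194304


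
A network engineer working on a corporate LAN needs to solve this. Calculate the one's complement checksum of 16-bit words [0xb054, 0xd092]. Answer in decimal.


Given words: [0xb054, 0xd092]
Step 1: Sum all words
Raw sum = 45140 + 53394 = 98534
Step 2: Fold carry: (32998 + 1) = 32999
One's complement = ~32999 & 0xFFFF = 32536

32536


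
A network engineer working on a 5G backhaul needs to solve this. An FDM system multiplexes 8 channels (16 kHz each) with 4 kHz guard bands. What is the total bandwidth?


Given: 8 channels, 16 kHz each, guard = 4 kHz
Channel bandwidth = 8 * 16 = 128 kHz
Guard bands = 7 gaps * 4 kHz = 28 kHz
Total = 128 + 28 = 156 kHz

156


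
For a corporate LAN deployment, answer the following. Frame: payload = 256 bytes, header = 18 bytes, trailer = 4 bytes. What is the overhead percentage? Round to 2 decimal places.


Given: payload = 256 B, header = 18 B, trailer = 4 B
Overhead bytes = header + trailer = 18 + 4 = 22
Total frame = payload + overhead = 256 + 22 = 278
Overhead % = 22 / 278 * 100 = 7.9137% -> 7.91% (2 dp)

7.91


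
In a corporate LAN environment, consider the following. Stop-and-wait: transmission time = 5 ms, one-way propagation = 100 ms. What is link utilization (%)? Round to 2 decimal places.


Given: Ttrans = 5 ms, Tprop = 100 ms
RTT = 2 * Tprop = 2 * 100 = 200 ms
U = Ttrans / (Ttrans + RTT)
U = 5 / (5 + 200)
U = 5 / 205 = 0.02439
U% = 2.44%

2.44


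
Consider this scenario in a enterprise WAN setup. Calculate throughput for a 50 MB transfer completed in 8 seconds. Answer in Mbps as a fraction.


Given: file = 50 MB, time = 8 s
File in Mb = 50 * 8 = 400 Mb
Throughput = 400 / 8 Mbps
Throughput = 50 Mbps

50


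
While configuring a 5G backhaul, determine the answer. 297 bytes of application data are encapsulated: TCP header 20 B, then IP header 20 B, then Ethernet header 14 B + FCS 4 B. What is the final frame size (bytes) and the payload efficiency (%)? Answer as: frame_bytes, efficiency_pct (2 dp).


TCP segment = 297 + 20 = 317 B
IP packet = 317 + 20 = 337 B
Ethernet frame = 337 + 14 + 4 = 355 B
Efficiency = app / frame = 297 / 355 = 0.836620 = 83.6620% -> 83.66% (2 dp)

355, 83.66


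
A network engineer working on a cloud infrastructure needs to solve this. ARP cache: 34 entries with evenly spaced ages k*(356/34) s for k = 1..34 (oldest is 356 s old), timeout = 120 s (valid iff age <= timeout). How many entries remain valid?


Ages are k * 356/34 s for k = 1..34 (spacing = 10.4706 s).
Entry k is valid iff k * 356/34 <= 120 iff k <= 34 * 120 / 356 = 11.4607
n_valid = floor(11.4607) = 11
(n_stale = 34 - 11 = 23)

11


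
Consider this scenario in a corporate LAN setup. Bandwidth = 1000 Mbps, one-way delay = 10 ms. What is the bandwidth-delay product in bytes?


Given: bandwidth = 1000 Mbps, delay = 10 ms
BDP in bits = 1000 * 10^6 * 10 / 1000
BDP in bits = 10000000
BDP in bytes = 10000000 / 8 = 1250000

1250000


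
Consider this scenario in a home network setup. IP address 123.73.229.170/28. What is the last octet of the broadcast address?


Given: IP = 123.73.229.170, prefix = /28
Host bits = 32 - 28 = 4
Network last octet = 170 AND mask = 160
Host part size = 2^4 - 1 = 15
Broadcast last octet = 160 OR 15 = 175

175


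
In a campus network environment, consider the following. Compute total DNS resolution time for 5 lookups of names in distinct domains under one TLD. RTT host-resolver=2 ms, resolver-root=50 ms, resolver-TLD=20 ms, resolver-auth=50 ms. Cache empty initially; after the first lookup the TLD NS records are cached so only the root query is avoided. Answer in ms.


Lookup 1 (cold cache): local + root + TLD + auth = 2 + 50 + 20 + 50 = 122 ms
Lookups 2..5 (TLD NS cached -> skip root; new domain -> still ask TLD and auth): local + TLD + auth = 2 + 20 + 50 = 72 ms each
Remaining 4 lookups: 4 * 72 = 288 ms
Total = 122 + 288 = 410 ms

410


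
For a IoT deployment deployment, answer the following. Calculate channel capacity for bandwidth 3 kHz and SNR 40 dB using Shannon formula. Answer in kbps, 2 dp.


Given: B = 3 kHz, SNR = 40 dB
SNR linear = 10^(40/10) = 10000
1 + SNR = 10001
log2(10001) = 13.2878566418
C = 3 * 1000 * 13.2878566418 = 39863.5699 bps
C = 39.863570 kbps -> 39.86 kbps (2 dp)

39.86


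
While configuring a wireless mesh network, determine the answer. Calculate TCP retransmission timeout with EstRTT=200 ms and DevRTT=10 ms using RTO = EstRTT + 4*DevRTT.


Given: EstRTT = 200 ms, DevRTT = 10 ms
Timeout = EstRTT + 4 * DevRTT
4 * DevRTT = 4 * 10 = 40
Timeout = 200 + 40 = 240 ms

240


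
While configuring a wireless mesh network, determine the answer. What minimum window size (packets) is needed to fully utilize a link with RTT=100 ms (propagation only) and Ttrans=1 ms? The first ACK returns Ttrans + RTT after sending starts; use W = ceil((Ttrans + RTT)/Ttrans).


Given: Ttrans = 1 ms, RTT = 100 ms (= 2 * Tprop, Tprop = 50 ms)
Time until first ACK returns = Ttrans + RTT = 1 + 100 = 101 ms
Need W * Ttrans >= Ttrans + RTT  ->  W >= (Ttrans + RTT) / Ttrans
(Ttrans + RTT) / Ttrans = 101 / 1 = 101
W_min = ceil(101) = 101

101


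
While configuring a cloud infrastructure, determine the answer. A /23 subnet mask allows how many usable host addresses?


Given: subnet mask /23
Host bits = 32 - 23 = 9
Total addresses = 2^9 = 512
Usable hosts = 512 - 2 (network + broadcast) = 510

510


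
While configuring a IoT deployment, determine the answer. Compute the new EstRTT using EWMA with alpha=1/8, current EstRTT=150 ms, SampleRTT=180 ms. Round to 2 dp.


Given: EstRTT = 150 ms, SampleRTT = 180 ms, alpha = 1/8
New EstRTT = (1 - alpha) * EstRTT + alpha * SampleRTT
(7/8) * 150 = 131.25
(1/8) * 180 = 22.5
New EstRTT = 131.25 + 22.5 = 153.75 ms -> 153.75 ms (2 dp)

153.75


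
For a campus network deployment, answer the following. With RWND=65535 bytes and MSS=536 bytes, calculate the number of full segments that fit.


Given: RWND = 65535 bytes, MSS = 536 bytes
Full segments = floor(RWND / MSS)
Full segments = floor(65535 / 536)
Full segments = floor(122.2668) = 122

122


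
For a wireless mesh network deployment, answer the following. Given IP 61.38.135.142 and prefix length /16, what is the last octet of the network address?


Given: IP = 61.38.135.142, prefix = /16
Subnet mask = 255.255.0.0
Last octet of IP: 142
Last octet of mask: 0
Network last octet = 142 AND 0 = 0

0


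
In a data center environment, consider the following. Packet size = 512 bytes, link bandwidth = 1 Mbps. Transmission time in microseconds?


Given: packet = 512 bytes, bandwidth = 1 Mbps
Packet in bits = 512 * 8 = 4096 bits
Bandwidth = 1 * 10^6 = 1000000 bps
Time = 4096 / 1000000 seconds
Time in us = 4096 * 10^6 / 1000000 = 4096

4096


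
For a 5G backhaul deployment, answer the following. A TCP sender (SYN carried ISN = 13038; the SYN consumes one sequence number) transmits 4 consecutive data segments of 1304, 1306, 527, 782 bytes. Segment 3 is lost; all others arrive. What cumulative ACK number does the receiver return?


SYN uses sequence number 13038; first data byte = ISN + 1 = 13039.
Segment 1: SEQ = 13039, len = 1304 B, covers [13039, 14342]
Segment 2: SEQ = 14343, len = 1306 B, covers [14343, 15648]
Segment 3: SEQ = 15649, len = 527 B, covers [15649, 16175] [LOST]
Segment 4: SEQ = 16176, len = 782 B, covers [16176, 16957]
In-order data received: bytes [13039, 15648] (segments 1..2).
Segment 3 missing -> gap begins at byte 15649; later segments buffered out of order.
Cumulative ACK = next expected in-order byte = 13039 + 1304 + 1306 = 15649

15649


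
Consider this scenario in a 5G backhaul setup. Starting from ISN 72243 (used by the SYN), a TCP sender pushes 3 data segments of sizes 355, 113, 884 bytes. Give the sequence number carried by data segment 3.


The SYN occupies sequence number ISN = 72243, so the first data byte is ISN + 1 = 72244.
SEQ of data segment i = (ISN + 1) + sum of payload sizes of segments 1..i-1.
Segment 1: SEQ = 72244, payload = 355 bytes
Segment 2: SEQ = 72599, payload = 113 bytes
Segment 3: SEQ = 72712, payload = 884 bytes
SEQ of segment 3 = 72244 + 355 + 113 = 72712

72712


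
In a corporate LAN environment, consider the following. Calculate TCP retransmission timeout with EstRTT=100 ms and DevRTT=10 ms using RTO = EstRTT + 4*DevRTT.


Given: EstRTT = 100 ms, DevRTT = 10 ms
Timeout = EstRTT + 4 * DevRTT
4 * DevRTT = 4 * 10 = 40
Timeout = 100 + 40 = 140 ms

140


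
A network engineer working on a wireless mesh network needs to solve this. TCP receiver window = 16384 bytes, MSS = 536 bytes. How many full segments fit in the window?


Given: RWND = 16384 bytes, MSS = 536 bytes
Full segments = floor(RWND / MSS)
Full segments = floor(16384 / 536)
Full segments = floor(30.5672) = 30

30


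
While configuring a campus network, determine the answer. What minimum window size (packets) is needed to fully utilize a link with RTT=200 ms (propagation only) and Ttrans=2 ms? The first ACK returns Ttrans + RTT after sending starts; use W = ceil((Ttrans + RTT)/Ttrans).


Given: Ttrans = 2 ms, RTT = 200 ms (= 2 * Tprop, Tprop = 100 ms)
Time until first ACK returns = Ttrans + RTT = 2 + 200 = 202 ms
Need W * Ttrans >= Ttrans + RTT  ->  W >= (Ttrans + RTT) / Ttrans
(Ttrans + RTT) / Ttrans = 202 / 2 = 101
W_min = ceil(101) = 101

101


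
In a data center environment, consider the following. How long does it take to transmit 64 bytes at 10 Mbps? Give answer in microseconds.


Given: packet = 64 bytes, bandwidth = 10 Mbps
Packet in bits = 64 * 8 = 512 bits
Bandwidth = 10 * 10^6 = 10000000 bps
Time = 512 / 10000000 seconds
Time in us = 512 * 10^6 / 10000000 = 51.2

51.2


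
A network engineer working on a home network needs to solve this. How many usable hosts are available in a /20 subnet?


Given: subnet mask /20
Host bits = 32 - 20 = 12
Total addresses = 2^12 = 4096
Usable hosts = 4096 - 2 (network + broadcast) = 4094

4094


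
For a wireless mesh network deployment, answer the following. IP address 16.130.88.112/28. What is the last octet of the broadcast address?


Given: IP = 16.130.88.112, prefix = /28
Host bits = 32 - 28 = 4
Network last octet = 112 AND mask = 112
Host part size = 2^4 - 1 = 15
Broadcast last octet = 112 OR 15 = 127

127


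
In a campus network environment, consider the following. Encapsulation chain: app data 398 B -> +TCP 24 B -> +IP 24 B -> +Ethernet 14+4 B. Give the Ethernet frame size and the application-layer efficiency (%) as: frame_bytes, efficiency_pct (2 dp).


TCP segment = 398 + 24 = 422 B
IP packet = 422 + 24 = 446 B
Ethernet frame = 446 + 14 + 4 = 464 B
Efficiency = app / frame = 398 / 464 = 0.857759 = 85.7759% -> 85.78% (2 dp)

464, 85.78


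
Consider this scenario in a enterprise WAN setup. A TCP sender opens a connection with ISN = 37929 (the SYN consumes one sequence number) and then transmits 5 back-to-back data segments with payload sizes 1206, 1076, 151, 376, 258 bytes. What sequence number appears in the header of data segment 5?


The SYN occupies sequence number ISN = 37929, so the first data byte is ISN + 1 = 37930.
SEQ of data segment i = (ISN + 1) + sum of payload sizes of segments 1..i-1.
Segment 1: SEQ = 37930, payload = 1206 bytes
Segment 2: SEQ = 39136, payload = 1076 bytes
Segment 3: SEQ = 40212, payload = 151 bytes
Segment 4: SEQ = 40363, payload = 376 bytes
Segment 5: SEQ = 40739, payload = 258 bytes
SEQ of segment 5 = 37930 + 1206 + 1076 + 151 + 376 = 40739

40739


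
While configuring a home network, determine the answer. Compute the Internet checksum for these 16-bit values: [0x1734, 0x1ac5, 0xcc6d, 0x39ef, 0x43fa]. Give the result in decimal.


Given words: [0x1734, 0x1ac5, 0xcc6d, 0x39ef, 0x43fa]
Step 1: Sum all words
Raw sum = 5940 + 6853 + 52333 + 14831 + 17402 = 97359
Step 2: Fold carry: (31823 + 1) = 31824
One's complement = ~31824 & 0xFFFF = 33711

33711


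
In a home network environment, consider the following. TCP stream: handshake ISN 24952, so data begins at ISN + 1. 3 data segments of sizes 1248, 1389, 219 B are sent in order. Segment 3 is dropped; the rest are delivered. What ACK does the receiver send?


SYN uses sequence number 24952; first data byte = ISN + 1 = 24953.
Segment 1: SEQ = 24953, len = 1248 B, covers [24953, 26200]
Segment 2: SEQ = 26201, len = 1389 B, covers [26201, 27589]
Segment 3: SEQ = 27590, len = 219 B, covers [27590, 27808] [LOST]
In-order data received: bytes [24953, 27589] (segments 1..2).
Segment 3 missing -> gap begins at byte 27590.
Cumulative ACK = next expected in-order byte = 24953 + 1248 + 1389 = 27590

27590


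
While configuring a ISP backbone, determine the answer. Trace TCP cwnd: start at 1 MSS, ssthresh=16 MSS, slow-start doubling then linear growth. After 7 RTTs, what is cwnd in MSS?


RTT 0: cwnd = 1 MSS (initial)
RTT 1: cwnd = 2 MSS (slow start, doubled)
RTT 2: cwnd = 4 MSS (slow start, doubled)
RTT 3: cwnd = 8 MSS (slow start, doubled)
RTT 4: cwnd = 16 MSS (slow start, doubled)
RTT 5: cwnd = 17 MSS (congestion avoidance, +1)
RTT 6: cwnd = 18 MSS (congestion avoidance, +1)
RTT 7: cwnd = 19 MSS (congestion avoidance, +1)

19


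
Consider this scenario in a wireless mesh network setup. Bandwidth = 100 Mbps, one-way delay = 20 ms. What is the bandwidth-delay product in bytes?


Given: bandwidth = 100 Mbps, delay = 20 ms
BDP in bits = 100 * 10^6 * 20 / 1000
BDP in bits = 2000000
BDP in bytes = 2000000 / 8 = 250000

250000


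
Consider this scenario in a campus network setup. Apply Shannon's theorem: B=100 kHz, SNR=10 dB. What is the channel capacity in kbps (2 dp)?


Given: B = 100 kHz, SNR = 10 dB
SNR linear = 10^(10/10) = 10
1 + SNR = 11
log2(11) = 3.4594316186
C = 100 * 1000 * 3.4594316186 = 345943.1619 bps
C = 345.943162 kbps -> 345.94 kbps (2 dp)

345.94


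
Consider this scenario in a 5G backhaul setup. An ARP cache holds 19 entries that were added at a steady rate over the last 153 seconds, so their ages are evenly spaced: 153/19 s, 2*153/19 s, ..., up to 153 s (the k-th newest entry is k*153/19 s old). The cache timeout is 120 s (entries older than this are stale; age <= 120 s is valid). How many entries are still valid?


Ages are k * 153/19 s for k = 1..19 (spacing = 8.0526 s).
Entry k is valid iff k * 153/19 <= 120 iff k <= 19 * 120 / 153 = 14.9020
n_valid = floor(14.9020) = 14
(n_stale = 19 - 14 = 5)

14


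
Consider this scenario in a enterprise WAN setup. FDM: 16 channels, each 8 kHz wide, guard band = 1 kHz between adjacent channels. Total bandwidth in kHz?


Given: 16 channels, 8 kHz each, guard = 1 kHz
Channel bandwidth = 16 * 8 = 128 kHz
Guard bands = 15 gaps * 1 kHz = 15 kHz
Total = 128 + 15 = 143 kHz

143


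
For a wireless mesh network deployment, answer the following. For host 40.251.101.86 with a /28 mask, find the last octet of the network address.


Given: IP = 40.251.101.86, prefix = /28
Subnet mask = 255.255.255.240
Last octet of IP: 86
Last octet of mask: 240
Network last octet = 86 AND 240 = 80

80


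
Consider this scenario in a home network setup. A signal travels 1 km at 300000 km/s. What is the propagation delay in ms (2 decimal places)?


Given: distance = 1 km, speed = 300000 km/s
Delay = distance / speed = 1 / 300000 seconds
Delay in ms = 1 * 1000 / 300000
Delay = 0.0033 ms
Rounded to 2 dp = 0.00 ms

0.00


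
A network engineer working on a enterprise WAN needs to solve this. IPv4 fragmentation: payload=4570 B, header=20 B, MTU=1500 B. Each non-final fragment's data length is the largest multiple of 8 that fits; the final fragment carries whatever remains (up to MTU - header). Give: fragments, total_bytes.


Max data per non-final fragment = floor((MTU - header)/8)*8 = floor((1500 - 20)/8)*8 = floor(1480/8)*8 = 1480 B
Final fragment needs no 8-byte alignment: it can carry up to MTU - header = 1480 B
Non-final fragments needed = ceil((payload - 1480) / 1480) = ceil(3090/1480) = ceil(2.0878) = 3
Number of fragments = 3 + 1 = 4
Fragment sizes (data): 3 * 1480 B + 130 B (last, 130 <= 1480 OK)
Total bytes sent = payload + n_frags * header = 4570 + 4*20 = 4570 + 80 = 4650 B

4, 4650


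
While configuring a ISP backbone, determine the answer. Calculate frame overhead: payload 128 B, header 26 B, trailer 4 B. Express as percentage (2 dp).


Given: payload = 128 B, header = 26 B, trailer = 4 B
Overhead bytes = header + trailer = 26 + 4 = 30
Total frame = payload + overhead = 128 + 30 = 158
Overhead % = 30 / 158 * 100 = 18.9873% -> 18.99% (2 dp)

18.99


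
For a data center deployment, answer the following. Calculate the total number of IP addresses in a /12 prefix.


Given: CIDR prefix /12
Host bits = 32 - 12 = 20
Total addresses = 2^20 = 1048576

1048576


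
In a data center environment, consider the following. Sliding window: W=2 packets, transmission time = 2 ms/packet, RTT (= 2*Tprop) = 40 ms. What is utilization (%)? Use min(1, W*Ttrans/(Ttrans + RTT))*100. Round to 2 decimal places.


Given: W = 2, Ttrans = 2 ms, RTT = 40 ms (= 2 * Tprop, Tprop = 20 ms)
Cycle time = Ttrans + RTT = 2 + 40 = 42 ms (first packet sent until its ACK returns)
W * Ttrans = 2 * 2 = 4 ms of sending per cycle
W * Ttrans / (Ttrans + RTT) = 4 / 42 = 0.095238
U = min(1, 0.095238) = 0.095238
U% = 9.52%

9.52


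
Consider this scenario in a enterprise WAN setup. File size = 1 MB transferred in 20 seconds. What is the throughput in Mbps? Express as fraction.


Given: file = 1 MB, time = 20 s
File in Mb = 1 * 8 = 8 Mb
Throughput = 8 / 20 Mbps
Throughput = 2/5 Mbps

2/5


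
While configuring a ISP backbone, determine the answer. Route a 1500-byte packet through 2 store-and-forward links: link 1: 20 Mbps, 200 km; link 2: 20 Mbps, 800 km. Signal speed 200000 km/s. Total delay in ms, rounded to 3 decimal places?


Packet = 1500 bytes = 12000 bits. Store-and-forward: sum (t_trans + t_prop) per link.
Link 1: t_trans = 12000/(20*10^6) s = 0.6000 ms; t_prop = 200/200000 s = 1.0000 ms; subtotal = 1.6000 ms
Link 2: t_trans = 12000/(20*10^6) s = 0.6000 ms; t_prop = 800/200000 s = 4.0000 ms; subtotal = 4.6000 ms
End-to-end = 1.6000 + 4.6000 = 6.2000 ms -> 6.200 ms (3 dp)

6.200


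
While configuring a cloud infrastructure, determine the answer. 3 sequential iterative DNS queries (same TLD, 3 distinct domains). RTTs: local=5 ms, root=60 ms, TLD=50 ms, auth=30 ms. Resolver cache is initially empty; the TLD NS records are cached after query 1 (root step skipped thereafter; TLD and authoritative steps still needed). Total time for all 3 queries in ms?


Lookup 1 (cold cache): local + root + TLD + auth = 5 + 60 + 50 + 30 = 145 ms
Lookups 2..3 (TLD NS cached -> skip root; new domain -> still ask TLD and auth): local + TLD + auth = 5 + 50 + 30 = 85 ms each
Remaining 2 lookups: 2 * 85 = 170 ms
Total = 145 + 170 = 315 ms

315


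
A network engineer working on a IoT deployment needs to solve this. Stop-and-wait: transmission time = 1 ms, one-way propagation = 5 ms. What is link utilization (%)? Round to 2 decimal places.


Given: Ttrans = 1 ms, Tprop = 5 ms
RTT = 2 * Tprop = 2 * 5 = 10 ms
U = Ttrans / (Ttrans + RTT)
U = 1 / (1 + 10)
U = 1 / 11 = 0.090909
U% = 9.09%

9.09


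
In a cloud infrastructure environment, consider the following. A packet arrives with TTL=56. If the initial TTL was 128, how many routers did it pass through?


Given: initial TTL = 128, received TTL = 56
Hops = initial TTL - received TTL
Hops = 128 - 56 = 72

72


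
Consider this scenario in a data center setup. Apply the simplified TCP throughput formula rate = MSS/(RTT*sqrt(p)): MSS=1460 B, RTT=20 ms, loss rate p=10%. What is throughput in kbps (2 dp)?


Given: MSS = 1460 bytes, RTT = 20 ms, loss = 10%
RTT in seconds = 20 / 1000 = 0.02
Loss rate = 10% = 0.1
sqrt(loss) = sqrt(0.1) = 0.316227766017
Throughput (bytes/s) = 1460 / (0.02 * 0.316227766017) = 230846.2692
Throughput (kbps) = 230846.2692 * 8 / 1000 = 1846.770154 -> 1846.77 kbps (2 dp)

1846.77


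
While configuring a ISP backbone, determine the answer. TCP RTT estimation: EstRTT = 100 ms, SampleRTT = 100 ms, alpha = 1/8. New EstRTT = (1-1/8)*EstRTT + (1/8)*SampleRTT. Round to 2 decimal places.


Given: EstRTT = 100 ms, SampleRTT = 100 ms, alpha = 1/8
New EstRTT = (1 - alpha) * EstRTT + alpha * SampleRTT
(7/8) * 100 = 87.5
(1/8) * 100 = 12.5
New EstRTT = 87.5 + 12.5 = 100 ms -> 100.00 ms (2 dp)

100.00


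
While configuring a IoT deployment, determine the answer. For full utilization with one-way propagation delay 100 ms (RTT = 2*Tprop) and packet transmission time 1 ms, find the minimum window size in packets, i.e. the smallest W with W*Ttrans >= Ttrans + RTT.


Given: Ttrans = 1 ms, RTT = 200 ms (= 2 * Tprop, Tprop = 100 ms)
Time until first ACK returns = Ttrans + RTT = 1 + 200 = 201 ms
Need W * Ttrans >= Ttrans + RTT  ->  W >= (Ttrans + RTT) / Ttrans
(Ttrans + RTT) / Ttrans = 201 / 1 = 201
W_min = ceil(201) = 201

201


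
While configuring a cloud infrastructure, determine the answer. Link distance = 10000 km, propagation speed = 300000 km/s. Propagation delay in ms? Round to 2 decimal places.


Given: distance = 10000 km, speed = 300000 km/s
Delay = distance / speed = 10000 / 300000 seconds
Delay in ms = 10000 * 1000 / 300000
Delay = 33.3333 ms
Rounded to 2 dp = 33.33 ms

33.33


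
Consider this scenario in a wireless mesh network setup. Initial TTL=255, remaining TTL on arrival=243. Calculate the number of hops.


Given: initial TTL = 255, received TTL = 243
Hops = initial TTL - received TTL
Hops = 255 - 243 = 12

12


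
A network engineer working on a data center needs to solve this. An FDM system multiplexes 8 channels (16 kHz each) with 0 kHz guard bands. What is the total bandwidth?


Given: 8 channels, 16 kHz each, guard = 0 kHz
Channel bandwidth = 8 * 16 = 128 kHz
Guard bands = 7 gaps * 0 kHz = 0 kHz
Total = 128 + 0 = 128 kHz

128


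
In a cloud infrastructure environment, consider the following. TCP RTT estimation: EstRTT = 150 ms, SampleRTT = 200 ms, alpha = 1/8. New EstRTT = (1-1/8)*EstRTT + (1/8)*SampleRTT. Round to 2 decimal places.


Given: EstRTT = 150 ms, SampleRTT = 200 ms, alpha = 1/8
New EstRTT = (1 - alpha) * EstRTT + alpha * SampleRTT
(7/8) * 150 = 131.25
(1/8) * 200 = 25
New EstRTT = 131.25 + 25 = 156.25 ms -> 156.25 ms (2 dp)

156.25


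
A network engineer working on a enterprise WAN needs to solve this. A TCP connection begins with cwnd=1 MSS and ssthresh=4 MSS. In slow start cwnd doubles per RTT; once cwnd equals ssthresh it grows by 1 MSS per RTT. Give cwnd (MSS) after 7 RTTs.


RTT 0: cwnd = 1 MSS (initial)
RTT 1: cwnd = 2 MSS (slow start, doubled)
RTT 2: cwnd = 4 MSS (slow start, doubled)
RTT 3: cwnd = 5 MSS (congestion avoidance, +1)
RTT 4: cwnd = 6 MSS (congestion avoidance, +1)
RTT 5: cwnd = 7 MSS (congestion avoidance, +1)
RTT 6: cwnd = 8 MSS (congestion avoidance, +1)
RTT 7: cwnd = 9 MSS (congestion avoidance, +1)

9


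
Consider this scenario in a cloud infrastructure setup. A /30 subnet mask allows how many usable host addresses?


Given: subnet mask /30
Host bits = 32 - 30 = 2
Total addresses = 2^2 = 4
Usable hosts = 4 - 2 (network + broadcast) = 2

2


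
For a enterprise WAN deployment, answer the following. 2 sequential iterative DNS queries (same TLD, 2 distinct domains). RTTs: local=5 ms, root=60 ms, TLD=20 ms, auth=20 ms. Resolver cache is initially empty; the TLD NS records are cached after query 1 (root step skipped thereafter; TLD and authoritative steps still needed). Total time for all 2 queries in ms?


Lookup 1 (cold cache): local + root + TLD + auth = 5 + 60 + 20 + 20 = 105 ms
Lookups 2..2 (TLD NS cached -> skip root; new domain -> still ask TLD and auth): local + TLD + auth = 5 + 20 + 20 = 45 ms each
Remaining 1 lookups: 1 * 45 = 45 ms
Total = 105 + 45 = 150 ms

150
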